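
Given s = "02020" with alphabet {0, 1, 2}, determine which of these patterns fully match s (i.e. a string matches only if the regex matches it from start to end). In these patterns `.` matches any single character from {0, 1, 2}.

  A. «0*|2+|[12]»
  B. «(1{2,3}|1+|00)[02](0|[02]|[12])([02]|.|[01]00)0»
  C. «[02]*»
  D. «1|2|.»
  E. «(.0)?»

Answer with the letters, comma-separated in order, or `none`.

C

A → no match
B → no match
C → match
D → no match
E → no match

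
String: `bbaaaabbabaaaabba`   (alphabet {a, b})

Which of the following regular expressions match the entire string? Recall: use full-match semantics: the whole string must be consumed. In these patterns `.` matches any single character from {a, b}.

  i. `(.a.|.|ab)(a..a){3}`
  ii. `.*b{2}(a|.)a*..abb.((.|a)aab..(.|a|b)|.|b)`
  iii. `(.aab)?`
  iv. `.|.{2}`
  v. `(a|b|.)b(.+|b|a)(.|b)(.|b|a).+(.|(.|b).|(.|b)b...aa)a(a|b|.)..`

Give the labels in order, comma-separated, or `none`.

v

i → no match
ii → no match
iii → no match
iv → no match
v → match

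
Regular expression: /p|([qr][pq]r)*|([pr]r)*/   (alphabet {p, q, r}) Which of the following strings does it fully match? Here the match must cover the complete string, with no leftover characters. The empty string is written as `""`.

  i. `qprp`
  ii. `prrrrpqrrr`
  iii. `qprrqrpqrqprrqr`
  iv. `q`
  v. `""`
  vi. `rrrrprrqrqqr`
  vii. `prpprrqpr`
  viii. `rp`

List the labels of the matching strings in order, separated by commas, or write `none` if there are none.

v

i → no match
ii → no match
iii → no match
iv → no match
v → match
vi → no match
vii → no match
viii → no match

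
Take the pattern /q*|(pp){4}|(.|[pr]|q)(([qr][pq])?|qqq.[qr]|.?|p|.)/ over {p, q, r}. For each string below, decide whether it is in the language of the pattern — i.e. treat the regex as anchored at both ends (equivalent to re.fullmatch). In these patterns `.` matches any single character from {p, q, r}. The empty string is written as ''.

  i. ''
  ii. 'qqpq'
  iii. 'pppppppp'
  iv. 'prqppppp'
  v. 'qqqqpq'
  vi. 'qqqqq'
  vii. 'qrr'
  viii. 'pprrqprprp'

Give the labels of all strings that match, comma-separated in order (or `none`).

i, iii, v, vi

i → match
ii → no match
iii → match
iv → no match
v → match
vi → match
vii → no match
viii → no match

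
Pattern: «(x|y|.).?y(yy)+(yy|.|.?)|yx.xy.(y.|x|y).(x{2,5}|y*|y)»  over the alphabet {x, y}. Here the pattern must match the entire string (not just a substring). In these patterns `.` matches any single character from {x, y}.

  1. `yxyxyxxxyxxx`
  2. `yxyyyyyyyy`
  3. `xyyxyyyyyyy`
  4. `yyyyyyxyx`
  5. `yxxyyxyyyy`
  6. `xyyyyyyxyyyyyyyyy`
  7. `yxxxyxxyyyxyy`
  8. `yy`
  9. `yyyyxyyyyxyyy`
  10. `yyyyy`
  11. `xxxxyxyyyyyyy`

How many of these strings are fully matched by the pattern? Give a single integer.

2

1 → no match
2 → match
3 → no match
4 → no match
5 → no match
6 → no match
7 → no match
8 → no match
9 → no match
10 → match
11 → no match
Total matched: 2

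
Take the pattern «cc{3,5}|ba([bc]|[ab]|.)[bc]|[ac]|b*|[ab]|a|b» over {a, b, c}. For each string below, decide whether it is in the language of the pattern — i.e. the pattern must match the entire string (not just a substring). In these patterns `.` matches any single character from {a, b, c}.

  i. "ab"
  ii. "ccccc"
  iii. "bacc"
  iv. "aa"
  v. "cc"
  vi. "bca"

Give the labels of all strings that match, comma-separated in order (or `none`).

ii, iii

i → no match
ii → match
iii → match
iv → no match
v → no match
vi → no match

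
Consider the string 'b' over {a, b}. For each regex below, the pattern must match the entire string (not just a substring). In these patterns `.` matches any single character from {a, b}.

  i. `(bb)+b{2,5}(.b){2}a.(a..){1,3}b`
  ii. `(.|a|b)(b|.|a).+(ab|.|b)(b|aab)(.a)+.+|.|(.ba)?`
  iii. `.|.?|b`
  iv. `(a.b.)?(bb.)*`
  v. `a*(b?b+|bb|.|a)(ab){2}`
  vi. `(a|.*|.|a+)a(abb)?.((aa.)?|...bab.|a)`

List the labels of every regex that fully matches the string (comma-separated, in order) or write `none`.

ii, iii

i → no match — must start with 'bb'
ii → match
iii → match
iv → no match
v → no match — must end with 'ab'
vi → no match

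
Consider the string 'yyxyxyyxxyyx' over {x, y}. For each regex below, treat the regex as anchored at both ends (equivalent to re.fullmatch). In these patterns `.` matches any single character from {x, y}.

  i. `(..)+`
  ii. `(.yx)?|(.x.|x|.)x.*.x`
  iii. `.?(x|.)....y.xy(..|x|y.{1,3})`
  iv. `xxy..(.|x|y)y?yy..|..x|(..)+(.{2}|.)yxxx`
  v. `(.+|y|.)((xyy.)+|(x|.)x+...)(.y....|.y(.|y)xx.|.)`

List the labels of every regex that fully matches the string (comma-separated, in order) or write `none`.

i → match
ii → no match
iii → match
iv → no match
v → match

i, iii, v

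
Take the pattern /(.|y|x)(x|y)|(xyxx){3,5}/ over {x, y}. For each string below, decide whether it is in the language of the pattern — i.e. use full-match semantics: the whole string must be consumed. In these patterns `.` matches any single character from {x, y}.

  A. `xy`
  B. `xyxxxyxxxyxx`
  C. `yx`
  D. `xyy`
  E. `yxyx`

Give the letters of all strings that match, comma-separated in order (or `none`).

A, B, C

A → match
B → match
C → match
D → no match
E → no match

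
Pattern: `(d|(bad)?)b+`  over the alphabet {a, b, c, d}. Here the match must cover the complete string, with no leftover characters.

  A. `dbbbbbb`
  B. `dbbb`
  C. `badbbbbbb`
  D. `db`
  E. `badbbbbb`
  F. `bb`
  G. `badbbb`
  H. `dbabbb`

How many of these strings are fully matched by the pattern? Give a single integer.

7

A → match
B → match
C → match
D → match
E → match
F → match
G → match
H → no match
Total matched: 7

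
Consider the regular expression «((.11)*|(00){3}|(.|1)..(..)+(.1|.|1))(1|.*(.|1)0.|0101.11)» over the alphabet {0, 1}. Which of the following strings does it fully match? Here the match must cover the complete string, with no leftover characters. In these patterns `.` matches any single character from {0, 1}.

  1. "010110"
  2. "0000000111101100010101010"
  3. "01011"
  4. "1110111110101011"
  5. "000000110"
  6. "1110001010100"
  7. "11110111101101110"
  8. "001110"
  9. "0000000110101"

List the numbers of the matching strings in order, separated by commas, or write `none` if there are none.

1 → no match
2 → no match
3 → no match
4 → match
5 → no match
6 → match
7 → no match
8 → no match
9 → match

4, 6, 9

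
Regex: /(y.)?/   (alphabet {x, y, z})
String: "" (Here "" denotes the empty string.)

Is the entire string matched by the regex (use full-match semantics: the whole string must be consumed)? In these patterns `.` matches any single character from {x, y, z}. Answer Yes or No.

Yes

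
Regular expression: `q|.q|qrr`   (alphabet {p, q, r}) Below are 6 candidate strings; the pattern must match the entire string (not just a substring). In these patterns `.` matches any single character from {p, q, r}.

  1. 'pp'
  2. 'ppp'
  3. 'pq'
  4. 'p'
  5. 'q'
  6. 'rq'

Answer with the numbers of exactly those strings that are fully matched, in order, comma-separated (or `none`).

1. 'pp' → no match
2. 'ppp' → no match
3. 'pq' → match
4. 'p' → no match
5. 'q' → match
6. 'rq' → match

3, 5, 6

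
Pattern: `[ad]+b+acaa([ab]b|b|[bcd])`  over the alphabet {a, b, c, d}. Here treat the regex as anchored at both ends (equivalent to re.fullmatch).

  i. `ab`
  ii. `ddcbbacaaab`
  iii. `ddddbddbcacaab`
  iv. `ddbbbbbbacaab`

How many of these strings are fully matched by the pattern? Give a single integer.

1

i → no match
ii → no match
iii → no match
iv → match
Total matched: 1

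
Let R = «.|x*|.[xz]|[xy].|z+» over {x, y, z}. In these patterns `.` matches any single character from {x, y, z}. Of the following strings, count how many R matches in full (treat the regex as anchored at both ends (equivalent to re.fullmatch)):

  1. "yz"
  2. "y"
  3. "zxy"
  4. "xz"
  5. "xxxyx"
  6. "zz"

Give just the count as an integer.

1 → match
2 → match
3 → no match
4 → match
5 → no match
6 → match
Total matched: 4

4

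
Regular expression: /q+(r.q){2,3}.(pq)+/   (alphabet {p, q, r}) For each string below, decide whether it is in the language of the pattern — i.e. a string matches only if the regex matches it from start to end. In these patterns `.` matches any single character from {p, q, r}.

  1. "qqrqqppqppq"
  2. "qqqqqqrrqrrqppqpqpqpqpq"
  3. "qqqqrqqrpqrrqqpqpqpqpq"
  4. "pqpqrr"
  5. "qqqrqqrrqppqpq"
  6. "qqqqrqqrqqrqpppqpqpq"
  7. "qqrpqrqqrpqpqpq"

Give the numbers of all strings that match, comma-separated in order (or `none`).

2, 3, 5, 7

1 → no match
2 → match
3 → match
4 → no match — must start with "q"
5 → match
6 → no match
7 → match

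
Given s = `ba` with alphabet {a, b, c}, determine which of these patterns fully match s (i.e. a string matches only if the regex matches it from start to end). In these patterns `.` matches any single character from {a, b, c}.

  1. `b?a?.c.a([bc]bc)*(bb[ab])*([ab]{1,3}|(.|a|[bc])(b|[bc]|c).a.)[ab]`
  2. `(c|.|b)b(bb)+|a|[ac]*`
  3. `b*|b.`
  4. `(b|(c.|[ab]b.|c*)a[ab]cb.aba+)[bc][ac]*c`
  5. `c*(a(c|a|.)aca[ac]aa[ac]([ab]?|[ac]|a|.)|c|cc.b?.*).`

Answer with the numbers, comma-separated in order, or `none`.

3

1 → no match
2 → no match
3 → match
4 → no match — must end with `c`
5 → no match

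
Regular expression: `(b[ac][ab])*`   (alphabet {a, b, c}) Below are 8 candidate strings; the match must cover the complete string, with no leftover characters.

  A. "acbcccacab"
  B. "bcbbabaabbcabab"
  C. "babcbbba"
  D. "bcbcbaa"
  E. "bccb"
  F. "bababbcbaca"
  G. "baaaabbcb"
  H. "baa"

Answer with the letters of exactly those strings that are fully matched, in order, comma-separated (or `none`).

H

A. "acbcccacab" → no match
B → no match
C. "babcbbba" → no match
D. "bcbcbaa" → no match
E. "bccb" → no match
F. "bababbcbaca" → no match
G. "baaaabbcb" → no match
H. "baa" → match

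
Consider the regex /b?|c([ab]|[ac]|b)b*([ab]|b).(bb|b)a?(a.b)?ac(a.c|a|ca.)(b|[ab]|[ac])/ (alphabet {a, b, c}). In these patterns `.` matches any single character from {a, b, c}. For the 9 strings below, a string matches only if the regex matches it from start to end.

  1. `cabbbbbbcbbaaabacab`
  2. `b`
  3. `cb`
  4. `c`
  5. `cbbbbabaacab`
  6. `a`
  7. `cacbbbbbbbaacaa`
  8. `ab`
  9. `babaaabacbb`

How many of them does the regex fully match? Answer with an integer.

1 → match
2 → match
3 → no match
4 → no match
5 → match
6 → no match
7 → no match
8 → no match
9 → no match
Total matched: 3

3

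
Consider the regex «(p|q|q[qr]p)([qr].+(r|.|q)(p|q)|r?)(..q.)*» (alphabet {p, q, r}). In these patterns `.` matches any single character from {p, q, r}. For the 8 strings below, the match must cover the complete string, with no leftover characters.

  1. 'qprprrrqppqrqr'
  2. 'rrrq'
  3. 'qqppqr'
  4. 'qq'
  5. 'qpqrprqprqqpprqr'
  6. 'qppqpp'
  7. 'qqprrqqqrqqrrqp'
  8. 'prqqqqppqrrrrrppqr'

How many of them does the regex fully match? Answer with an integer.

1

1 → no match
2 → no match
3 → no match
4 → no match
5 → no match
6 → no match
7 → match
8 → no match
Total matched: 1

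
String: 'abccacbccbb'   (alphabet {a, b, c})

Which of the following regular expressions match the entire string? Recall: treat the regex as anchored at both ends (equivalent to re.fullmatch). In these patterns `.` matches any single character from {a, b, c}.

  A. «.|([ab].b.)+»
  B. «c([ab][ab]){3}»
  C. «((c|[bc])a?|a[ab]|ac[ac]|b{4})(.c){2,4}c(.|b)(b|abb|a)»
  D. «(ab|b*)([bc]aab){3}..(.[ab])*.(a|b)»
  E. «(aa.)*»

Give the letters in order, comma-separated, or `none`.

A → no match
B → no match — must start with 'c'
C → match
D → no match
E → no match

C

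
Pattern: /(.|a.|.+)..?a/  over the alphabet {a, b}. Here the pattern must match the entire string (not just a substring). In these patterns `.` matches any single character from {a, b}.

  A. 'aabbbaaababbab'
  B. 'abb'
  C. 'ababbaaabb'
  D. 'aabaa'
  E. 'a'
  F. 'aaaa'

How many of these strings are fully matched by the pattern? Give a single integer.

A → no match — must end with 'a'
B. 'abb' → no match — must end with 'a'
C. 'ababbaaabb' → no match — must end with 'a'
D. 'aabaa' → match
E. 'a' → no match
F. 'aaaa' → match
Total matched: 2

2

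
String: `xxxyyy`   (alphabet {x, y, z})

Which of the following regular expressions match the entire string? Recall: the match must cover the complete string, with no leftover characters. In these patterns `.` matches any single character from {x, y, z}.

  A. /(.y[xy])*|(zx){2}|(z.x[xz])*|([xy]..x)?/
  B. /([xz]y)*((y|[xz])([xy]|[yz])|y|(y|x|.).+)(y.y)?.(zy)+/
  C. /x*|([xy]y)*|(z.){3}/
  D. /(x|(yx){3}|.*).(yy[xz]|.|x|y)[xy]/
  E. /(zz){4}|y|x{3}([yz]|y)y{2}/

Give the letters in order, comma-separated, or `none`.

A → no match
B → no match — must end with `zy`
C → no match
D → match
E → match

D, E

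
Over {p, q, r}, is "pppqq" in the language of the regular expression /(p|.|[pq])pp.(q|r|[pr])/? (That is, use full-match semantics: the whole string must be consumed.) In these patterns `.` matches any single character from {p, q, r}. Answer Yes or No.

Yes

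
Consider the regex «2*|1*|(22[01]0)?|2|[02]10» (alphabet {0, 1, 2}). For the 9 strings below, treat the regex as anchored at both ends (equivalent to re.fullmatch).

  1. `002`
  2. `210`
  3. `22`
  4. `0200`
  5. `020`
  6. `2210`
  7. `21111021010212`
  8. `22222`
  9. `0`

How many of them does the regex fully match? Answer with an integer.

4

1 → no match
2 → match
3 → match
4 → no match
5 → no match
6 → match
7 → no match
8 → match
9 → no match
Total matched: 4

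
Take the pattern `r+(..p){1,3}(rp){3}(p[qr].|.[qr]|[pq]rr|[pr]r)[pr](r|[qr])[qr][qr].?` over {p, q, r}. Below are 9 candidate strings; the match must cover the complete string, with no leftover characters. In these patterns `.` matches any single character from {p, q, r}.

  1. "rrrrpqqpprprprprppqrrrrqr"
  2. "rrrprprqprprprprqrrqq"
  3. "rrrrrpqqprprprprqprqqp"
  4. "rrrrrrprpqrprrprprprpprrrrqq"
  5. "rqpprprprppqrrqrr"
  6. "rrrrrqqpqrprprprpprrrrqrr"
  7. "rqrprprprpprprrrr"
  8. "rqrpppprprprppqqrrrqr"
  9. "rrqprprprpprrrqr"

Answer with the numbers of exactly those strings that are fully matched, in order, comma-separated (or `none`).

1 → match
2 → match
3 → match
4 → match
5 → match
6 → match
7 → match
8 → match
9 → match

1, 2, 3, 4, 5, 6, 7, 8, 9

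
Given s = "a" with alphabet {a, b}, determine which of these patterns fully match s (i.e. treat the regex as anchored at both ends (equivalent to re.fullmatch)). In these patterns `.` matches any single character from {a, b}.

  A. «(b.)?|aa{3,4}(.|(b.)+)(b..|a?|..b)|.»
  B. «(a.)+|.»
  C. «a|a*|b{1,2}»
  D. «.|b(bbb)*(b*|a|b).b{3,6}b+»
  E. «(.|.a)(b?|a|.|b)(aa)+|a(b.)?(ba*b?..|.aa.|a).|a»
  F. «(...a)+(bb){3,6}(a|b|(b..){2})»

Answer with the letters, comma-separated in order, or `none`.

A, B, C, D, E

A → match
B → match
C → match
D → match
E → match
F → no match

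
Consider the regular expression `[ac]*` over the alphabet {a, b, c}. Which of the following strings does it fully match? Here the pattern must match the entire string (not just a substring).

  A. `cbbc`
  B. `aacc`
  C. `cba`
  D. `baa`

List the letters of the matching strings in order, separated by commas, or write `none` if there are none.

B

A → no match
B → match
C → no match
D → no match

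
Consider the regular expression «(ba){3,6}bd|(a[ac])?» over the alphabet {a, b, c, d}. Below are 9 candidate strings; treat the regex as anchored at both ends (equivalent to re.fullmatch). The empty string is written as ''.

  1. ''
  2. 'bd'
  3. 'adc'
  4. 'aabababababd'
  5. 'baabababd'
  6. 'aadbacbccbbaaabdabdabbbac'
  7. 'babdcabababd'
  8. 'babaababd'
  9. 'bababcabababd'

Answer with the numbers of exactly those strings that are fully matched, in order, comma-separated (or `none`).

1

1. '' → match
2. 'bd' → no match
3. 'adc' → no match
4. 'aabababababd' → no match
5. 'baabababd' → no match
6 → no match
7. 'babdcabababd' → no match
8. 'babaababd' → no match
9 → no match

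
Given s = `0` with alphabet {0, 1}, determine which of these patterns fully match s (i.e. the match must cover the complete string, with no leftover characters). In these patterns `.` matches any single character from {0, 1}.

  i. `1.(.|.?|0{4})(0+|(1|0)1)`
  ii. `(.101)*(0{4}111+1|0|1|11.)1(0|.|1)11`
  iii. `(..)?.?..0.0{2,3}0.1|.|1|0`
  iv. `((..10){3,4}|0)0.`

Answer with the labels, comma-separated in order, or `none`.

i → no match — must start with `1`
ii → no match — must end with `11`
iii → match
iv → no match

iii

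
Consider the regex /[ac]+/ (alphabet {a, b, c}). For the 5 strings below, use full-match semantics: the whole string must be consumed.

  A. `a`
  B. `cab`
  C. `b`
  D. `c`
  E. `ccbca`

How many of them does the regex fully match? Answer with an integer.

A → match
B → no match
C → no match
D → match
E → no match
Total matched: 2

2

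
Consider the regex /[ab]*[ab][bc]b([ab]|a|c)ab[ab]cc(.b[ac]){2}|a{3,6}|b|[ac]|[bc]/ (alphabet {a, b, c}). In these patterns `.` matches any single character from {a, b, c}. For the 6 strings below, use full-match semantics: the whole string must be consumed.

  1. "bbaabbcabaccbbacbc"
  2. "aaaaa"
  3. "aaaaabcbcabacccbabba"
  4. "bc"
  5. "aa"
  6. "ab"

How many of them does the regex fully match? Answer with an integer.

3

1 → match
2 → match
3 → match
4 → no match
5 → no match
6 → no match
Total matched: 3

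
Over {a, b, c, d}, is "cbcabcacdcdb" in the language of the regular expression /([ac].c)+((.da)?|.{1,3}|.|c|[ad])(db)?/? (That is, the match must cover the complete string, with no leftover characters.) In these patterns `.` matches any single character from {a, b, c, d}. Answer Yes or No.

No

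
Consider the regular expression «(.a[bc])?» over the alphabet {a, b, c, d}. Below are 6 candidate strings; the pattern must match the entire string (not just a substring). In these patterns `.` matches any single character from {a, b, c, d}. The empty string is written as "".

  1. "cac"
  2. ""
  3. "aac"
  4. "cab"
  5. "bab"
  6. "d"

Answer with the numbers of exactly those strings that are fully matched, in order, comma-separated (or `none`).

1 → match
2 → match
3 → match
4 → match
5 → match
6 → no match

1, 2, 3, 4, 5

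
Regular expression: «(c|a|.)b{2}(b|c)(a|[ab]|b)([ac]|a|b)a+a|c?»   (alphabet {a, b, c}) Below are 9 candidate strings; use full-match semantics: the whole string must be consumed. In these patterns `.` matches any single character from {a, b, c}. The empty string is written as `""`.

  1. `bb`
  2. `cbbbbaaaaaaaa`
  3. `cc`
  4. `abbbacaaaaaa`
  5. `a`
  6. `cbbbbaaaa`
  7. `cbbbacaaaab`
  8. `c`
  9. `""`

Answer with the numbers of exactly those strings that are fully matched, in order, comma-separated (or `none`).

2, 4, 6, 8, 9

1. `bb` → no match
2 → match
3. `cc` → no match
4. `abbbacaaaaaa` → match
5. `a` → no match
6. `cbbbbaaaa` → match
7. `cbbbacaaaab` → no match
8. `c` → match
9. `""` → match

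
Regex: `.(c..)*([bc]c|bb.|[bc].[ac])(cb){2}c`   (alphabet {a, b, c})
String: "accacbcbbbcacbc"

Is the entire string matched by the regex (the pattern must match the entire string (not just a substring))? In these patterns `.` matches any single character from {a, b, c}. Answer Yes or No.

No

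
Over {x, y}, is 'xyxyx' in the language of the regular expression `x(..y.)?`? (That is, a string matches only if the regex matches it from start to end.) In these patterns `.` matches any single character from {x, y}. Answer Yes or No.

Yes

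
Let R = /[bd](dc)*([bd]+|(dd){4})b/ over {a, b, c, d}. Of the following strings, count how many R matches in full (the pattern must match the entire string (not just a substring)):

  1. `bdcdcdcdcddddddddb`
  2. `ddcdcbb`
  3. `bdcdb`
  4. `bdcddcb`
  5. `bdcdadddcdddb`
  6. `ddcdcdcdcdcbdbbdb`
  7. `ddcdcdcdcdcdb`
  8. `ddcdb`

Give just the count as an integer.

6

1 → match
2 → match
3 → match
4 → no match
5 → no match
6 → match
7 → match
8 → match
Total matched: 6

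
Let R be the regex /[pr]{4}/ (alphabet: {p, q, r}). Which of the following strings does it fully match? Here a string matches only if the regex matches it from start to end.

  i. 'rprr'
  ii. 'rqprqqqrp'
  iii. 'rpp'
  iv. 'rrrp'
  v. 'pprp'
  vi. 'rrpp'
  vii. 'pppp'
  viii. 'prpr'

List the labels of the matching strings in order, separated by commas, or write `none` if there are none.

i → match
ii → no match
iii → no match
iv → match
v → match
vi → match
vii → match
viii → match

i, iv, v, vi, vii, viii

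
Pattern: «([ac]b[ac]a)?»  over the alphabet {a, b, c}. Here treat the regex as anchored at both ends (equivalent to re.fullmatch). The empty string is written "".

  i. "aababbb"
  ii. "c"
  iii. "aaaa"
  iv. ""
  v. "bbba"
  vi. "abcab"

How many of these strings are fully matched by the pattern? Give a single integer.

1

i → no match
ii → no match
iii → no match
iv → match
v → no match
vi → no match
Total matched: 1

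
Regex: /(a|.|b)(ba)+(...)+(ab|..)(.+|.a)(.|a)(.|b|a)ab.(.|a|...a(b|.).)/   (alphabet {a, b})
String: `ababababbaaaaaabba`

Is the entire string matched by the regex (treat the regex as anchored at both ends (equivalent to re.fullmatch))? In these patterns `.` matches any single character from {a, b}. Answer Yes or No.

Yes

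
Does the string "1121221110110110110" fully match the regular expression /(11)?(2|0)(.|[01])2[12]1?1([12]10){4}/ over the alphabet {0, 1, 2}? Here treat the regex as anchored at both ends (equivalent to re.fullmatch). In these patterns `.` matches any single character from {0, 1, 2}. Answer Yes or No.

Yes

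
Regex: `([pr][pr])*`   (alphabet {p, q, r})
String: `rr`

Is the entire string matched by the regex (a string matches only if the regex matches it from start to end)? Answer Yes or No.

Yes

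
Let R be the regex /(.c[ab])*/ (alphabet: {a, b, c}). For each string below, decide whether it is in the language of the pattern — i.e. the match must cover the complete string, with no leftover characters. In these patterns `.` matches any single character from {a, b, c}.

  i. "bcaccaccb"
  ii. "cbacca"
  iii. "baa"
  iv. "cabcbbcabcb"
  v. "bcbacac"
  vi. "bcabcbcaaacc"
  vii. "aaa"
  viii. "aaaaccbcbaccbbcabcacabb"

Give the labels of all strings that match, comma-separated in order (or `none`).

i → match
ii → no match
iii → no match
iv → no match
v → no match
vi → no match
vii → no match
viii → no match

i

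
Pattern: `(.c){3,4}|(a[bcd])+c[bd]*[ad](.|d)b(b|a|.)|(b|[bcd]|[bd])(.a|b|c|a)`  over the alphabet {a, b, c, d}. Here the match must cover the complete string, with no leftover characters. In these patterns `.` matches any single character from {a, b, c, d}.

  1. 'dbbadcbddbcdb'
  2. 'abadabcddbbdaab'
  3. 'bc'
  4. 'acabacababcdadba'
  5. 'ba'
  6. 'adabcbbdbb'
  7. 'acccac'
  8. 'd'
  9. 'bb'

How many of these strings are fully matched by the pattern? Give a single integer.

5

1 → no match
2 → no match
3 → match
4 → match
5 → match
6 → no match
7 → match
8 → no match
9 → match
Total matched: 5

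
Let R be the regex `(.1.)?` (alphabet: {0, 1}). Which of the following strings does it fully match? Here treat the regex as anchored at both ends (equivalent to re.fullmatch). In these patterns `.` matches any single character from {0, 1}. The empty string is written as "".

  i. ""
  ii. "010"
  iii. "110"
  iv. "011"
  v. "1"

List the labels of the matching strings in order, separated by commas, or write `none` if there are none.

i. "" → match
ii. "010" → match
iii. "110" → match
iv. "011" → match
v. "1" → no match

i, ii, iii, iv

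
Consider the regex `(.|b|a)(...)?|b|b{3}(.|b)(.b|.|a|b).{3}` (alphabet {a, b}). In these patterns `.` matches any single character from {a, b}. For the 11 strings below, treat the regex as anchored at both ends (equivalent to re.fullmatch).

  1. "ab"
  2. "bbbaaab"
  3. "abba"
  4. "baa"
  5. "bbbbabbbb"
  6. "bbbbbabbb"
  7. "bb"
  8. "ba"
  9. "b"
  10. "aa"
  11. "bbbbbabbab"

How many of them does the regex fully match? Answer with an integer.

1 → no match
2 → no match
3 → match
4 → no match
5 → match
6 → no match
7 → no match
8 → no match
9 → match
10 → no match
11 → no match
Total matched: 3

3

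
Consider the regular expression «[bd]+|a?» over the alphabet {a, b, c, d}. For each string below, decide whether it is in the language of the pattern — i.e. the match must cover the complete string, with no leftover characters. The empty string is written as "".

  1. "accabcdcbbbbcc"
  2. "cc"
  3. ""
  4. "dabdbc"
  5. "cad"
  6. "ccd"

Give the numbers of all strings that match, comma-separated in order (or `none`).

1 → no match
2 → no match
3 → match
4 → no match
5 → no match
6 → no match

3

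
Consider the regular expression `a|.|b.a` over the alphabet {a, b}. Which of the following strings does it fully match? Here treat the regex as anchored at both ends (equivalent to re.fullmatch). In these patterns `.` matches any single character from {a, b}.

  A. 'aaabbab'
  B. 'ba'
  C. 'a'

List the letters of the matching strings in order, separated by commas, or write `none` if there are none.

C

A → no match
B → no match
C → match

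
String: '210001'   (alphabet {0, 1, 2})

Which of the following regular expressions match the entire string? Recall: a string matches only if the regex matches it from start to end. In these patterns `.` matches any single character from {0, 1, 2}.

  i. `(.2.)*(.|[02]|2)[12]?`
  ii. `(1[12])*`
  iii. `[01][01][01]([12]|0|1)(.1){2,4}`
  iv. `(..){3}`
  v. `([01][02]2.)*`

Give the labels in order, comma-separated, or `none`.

iv

i → no match
ii → no match
iii → no match
iv → match
v → no match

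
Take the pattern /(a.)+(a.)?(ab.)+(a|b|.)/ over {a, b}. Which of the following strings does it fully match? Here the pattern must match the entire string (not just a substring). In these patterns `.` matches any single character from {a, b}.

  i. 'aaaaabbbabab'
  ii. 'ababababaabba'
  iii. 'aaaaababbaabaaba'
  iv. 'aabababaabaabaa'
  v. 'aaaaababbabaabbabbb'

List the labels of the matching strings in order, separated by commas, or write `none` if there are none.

ii, v

i → no match
ii → match
iii → no match
iv → no match
v → match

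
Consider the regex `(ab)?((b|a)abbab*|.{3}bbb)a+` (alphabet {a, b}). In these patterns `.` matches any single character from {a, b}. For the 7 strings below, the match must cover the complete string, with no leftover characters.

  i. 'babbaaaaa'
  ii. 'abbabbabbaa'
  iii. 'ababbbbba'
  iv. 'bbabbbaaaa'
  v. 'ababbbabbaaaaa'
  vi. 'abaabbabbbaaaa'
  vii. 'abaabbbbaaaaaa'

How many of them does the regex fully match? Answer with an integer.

i → match
ii → match
iii → match
iv → match
v → no match
vi → match
vii → match
Total matched: 6

6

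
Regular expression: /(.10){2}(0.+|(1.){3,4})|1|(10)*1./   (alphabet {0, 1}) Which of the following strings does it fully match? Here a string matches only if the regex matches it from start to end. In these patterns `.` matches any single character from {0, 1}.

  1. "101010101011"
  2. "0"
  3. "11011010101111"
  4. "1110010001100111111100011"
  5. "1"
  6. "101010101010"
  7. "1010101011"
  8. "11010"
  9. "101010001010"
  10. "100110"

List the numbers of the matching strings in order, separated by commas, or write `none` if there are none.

1 → match
2 → no match
3 → match
4 → no match
5 → match
6 → match
7 → match
8 → no match
9 → no match
10 → no match

1, 3, 5, 6, 7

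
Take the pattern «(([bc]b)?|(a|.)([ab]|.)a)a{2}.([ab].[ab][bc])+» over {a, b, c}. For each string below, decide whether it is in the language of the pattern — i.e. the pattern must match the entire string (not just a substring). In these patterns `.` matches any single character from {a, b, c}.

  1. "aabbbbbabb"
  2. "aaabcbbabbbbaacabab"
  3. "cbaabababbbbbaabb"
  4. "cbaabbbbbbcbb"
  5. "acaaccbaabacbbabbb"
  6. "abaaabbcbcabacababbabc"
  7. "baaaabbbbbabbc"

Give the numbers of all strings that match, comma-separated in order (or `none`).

2, 3, 4, 6, 7

1. "aabbbbbabb" → no match
2 → match
3 → match
4 → match
5 → no match
6 → match
7 → match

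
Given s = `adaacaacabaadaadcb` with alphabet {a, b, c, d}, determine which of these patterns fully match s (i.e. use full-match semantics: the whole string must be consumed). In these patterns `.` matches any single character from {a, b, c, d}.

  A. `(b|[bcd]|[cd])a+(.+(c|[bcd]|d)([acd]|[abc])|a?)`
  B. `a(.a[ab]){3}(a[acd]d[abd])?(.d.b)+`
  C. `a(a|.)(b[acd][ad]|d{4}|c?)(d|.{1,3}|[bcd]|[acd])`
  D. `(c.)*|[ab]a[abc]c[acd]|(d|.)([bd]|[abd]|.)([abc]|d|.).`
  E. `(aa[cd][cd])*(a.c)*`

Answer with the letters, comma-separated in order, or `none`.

B

A → no match
B → match
C → no match
D → no match
E → no match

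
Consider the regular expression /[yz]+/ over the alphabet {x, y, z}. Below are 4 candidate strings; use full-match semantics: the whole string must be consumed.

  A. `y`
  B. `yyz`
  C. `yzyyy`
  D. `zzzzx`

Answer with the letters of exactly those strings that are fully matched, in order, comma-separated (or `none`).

A. `y` → match
B. `yyz` → match
C. `yzyyy` → match
D. `zzzzx` → no match

A, B, C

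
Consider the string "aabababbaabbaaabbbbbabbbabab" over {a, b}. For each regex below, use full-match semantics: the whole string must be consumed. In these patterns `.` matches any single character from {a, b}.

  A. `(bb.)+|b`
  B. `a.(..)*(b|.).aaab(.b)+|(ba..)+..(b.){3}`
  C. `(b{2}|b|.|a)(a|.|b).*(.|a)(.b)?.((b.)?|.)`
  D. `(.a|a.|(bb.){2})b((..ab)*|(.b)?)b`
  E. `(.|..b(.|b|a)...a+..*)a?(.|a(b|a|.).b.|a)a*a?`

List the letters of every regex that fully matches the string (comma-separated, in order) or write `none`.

A → no match
B → match
C → match
D → no match
E → no match

B, C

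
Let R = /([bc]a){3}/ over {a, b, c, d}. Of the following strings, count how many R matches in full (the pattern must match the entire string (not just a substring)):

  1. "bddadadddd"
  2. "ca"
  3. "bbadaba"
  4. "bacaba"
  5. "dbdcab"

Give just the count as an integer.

1 → no match — must end with "a"
2 → no match
3 → no match
4 → match
5 → no match — must end with "a"
Total matched: 1

1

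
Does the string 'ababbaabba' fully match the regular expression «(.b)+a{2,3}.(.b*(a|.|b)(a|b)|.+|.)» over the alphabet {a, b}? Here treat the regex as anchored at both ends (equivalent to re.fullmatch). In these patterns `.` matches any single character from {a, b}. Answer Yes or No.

No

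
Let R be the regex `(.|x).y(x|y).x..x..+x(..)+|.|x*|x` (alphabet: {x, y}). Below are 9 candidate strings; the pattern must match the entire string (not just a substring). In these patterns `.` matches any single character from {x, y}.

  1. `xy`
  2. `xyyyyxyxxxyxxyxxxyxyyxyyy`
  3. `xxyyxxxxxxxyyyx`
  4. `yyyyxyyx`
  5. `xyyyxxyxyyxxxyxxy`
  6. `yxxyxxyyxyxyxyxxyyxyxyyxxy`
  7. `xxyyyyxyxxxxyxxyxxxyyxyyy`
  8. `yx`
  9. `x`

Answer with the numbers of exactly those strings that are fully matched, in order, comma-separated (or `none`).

1. `xy` → no match
2 → match
3 → no match
4. `yyyyxyyx` → no match
5 → no match
6 → no match
7 → no match
8. `yx` → no match
9. `x` → match

2, 9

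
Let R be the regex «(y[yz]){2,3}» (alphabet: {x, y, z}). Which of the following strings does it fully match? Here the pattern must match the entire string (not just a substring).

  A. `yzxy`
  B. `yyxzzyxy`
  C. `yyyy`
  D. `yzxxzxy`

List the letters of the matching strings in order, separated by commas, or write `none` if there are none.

A → no match
B → no match
C → match
D → no match

C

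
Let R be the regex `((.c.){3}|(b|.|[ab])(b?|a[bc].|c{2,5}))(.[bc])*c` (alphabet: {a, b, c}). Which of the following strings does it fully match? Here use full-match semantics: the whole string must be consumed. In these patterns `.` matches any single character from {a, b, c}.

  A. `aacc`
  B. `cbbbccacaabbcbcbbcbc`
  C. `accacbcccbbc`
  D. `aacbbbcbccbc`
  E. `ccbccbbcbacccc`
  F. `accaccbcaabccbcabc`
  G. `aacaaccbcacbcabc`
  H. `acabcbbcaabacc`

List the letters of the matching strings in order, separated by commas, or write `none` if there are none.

A, C, D, E, F, H

A → match
B → no match
C → match
D → match
E → match
F → match
G → no match
H → match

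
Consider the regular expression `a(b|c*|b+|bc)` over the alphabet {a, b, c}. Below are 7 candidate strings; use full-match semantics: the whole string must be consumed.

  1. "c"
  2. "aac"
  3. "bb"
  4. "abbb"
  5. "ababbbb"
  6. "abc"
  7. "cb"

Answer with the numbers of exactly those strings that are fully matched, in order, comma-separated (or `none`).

4, 6

1. "c" → no match — must start with "a"
2. "aac" → no match
3. "bb" → no match — must start with "a"
4. "abbb" → match
5. "ababbbb" → no match
6. "abc" → match
7. "cb" → no match — must start with "a"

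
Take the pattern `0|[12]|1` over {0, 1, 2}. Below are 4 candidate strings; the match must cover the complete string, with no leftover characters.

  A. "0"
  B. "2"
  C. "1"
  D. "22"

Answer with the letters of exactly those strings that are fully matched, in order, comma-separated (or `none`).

A → match
B → match
C → match
D → no match

A, B, C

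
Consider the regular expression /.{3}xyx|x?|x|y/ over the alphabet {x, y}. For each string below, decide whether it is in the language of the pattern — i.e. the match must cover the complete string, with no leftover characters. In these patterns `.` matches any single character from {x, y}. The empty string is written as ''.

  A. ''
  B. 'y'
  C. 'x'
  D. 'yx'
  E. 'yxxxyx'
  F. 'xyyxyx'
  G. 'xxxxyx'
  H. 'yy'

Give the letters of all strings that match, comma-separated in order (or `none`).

A, B, C, E, F, G

A. '' → match
B. 'y' → match
C. 'x' → match
D. 'yx' → no match
E. 'yxxxyx' → match
F. 'xyyxyx' → match
G. 'xxxxyx' → match
H. 'yy' → no match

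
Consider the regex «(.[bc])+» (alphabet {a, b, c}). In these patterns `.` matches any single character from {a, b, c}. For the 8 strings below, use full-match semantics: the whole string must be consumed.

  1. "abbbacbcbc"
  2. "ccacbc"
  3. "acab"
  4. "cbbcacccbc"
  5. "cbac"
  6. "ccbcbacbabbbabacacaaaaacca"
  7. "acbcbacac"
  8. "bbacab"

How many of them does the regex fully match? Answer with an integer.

6

1 → match
2 → match
3 → match
4 → match
5 → match
6 → no match
7 → no match
8 → match
Total matched: 6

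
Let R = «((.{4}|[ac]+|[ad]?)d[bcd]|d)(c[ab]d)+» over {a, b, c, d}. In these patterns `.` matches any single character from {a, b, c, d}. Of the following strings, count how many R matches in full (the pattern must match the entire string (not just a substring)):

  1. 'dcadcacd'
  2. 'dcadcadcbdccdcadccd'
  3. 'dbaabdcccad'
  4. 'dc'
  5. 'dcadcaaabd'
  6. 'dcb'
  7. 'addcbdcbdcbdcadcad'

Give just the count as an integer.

1

1. 'dcadcacd' → no match
2 → no match
3. 'dbaabdcccad' → no match
4. 'dc' → no match — must end with 'd'
5. 'dcadcaaabd' → no match
6. 'dcb' → no match — must end with 'd'
7 → match
Total matched: 1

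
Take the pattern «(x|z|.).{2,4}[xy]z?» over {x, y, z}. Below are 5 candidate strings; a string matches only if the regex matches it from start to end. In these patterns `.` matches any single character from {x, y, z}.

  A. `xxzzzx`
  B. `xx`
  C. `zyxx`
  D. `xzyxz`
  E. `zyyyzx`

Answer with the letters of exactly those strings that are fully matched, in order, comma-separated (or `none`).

A, C, D, E

A → match
B → no match
C → match
D → match
E → match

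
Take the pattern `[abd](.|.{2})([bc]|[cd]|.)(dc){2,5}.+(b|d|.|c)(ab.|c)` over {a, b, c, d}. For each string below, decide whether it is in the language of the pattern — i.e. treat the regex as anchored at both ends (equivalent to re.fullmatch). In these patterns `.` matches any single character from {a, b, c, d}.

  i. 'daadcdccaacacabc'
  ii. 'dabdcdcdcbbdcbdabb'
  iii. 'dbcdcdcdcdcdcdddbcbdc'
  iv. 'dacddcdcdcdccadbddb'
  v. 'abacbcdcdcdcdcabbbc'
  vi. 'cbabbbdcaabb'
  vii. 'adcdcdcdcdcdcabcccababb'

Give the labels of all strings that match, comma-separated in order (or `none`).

i, ii, iii, vii

i → match
ii → match
iii → match
iv → no match
v → no match
vi → no match
vii → match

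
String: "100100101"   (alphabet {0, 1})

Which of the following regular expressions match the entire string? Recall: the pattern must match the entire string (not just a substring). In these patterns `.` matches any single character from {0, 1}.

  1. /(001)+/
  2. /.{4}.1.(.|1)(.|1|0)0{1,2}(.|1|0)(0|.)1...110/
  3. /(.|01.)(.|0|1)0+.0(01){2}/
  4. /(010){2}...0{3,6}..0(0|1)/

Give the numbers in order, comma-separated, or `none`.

3

1 → no match — must start with "001"
2 → no match — must end with "110"
3 → match
4 → no match — must start with "010"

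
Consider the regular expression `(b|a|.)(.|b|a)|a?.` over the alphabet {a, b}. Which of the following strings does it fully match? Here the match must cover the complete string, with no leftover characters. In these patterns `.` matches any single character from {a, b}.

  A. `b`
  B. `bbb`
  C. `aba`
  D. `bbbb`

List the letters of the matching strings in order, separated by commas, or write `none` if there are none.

A → match
B → no match
C → no match
D → no match

A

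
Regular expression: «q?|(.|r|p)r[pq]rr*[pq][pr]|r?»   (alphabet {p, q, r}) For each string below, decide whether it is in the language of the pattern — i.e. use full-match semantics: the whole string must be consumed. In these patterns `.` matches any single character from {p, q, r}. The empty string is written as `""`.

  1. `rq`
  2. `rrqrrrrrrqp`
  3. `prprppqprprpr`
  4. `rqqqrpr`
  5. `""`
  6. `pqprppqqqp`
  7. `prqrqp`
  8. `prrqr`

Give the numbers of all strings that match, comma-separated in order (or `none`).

1 → no match
2 → match
3 → no match
4 → no match
5 → match
6 → no match
7 → match
8 → no match

2, 5, 7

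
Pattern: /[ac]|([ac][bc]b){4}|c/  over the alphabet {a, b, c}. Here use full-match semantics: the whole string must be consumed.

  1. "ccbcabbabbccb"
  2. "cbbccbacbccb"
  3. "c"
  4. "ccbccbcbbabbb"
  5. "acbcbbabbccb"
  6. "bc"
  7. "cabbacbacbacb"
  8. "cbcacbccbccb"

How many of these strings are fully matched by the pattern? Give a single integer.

1 → no match
2. "cbbccbacbccb" → match
3. "c" → match
4 → no match
5. "acbcbbabbccb" → match
6. "bc" → no match
7 → no match
8. "cbcacbccbccb" → no match
Total matched: 3

3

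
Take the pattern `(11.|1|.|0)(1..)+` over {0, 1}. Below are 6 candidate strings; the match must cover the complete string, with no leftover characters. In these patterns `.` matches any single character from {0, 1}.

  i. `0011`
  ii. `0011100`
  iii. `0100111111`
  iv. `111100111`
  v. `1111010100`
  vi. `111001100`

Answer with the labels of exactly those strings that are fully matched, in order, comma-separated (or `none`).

iii, iv

i → no match
ii → no match
iii → match
iv → match
v → no match
vi → no match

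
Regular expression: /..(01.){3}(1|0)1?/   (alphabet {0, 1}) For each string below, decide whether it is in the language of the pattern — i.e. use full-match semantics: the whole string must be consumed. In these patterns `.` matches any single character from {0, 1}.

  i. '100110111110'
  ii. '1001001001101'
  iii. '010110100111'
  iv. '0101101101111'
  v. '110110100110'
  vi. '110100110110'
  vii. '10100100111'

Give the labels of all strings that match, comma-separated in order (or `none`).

ii, iii, iv, v, vi

i → no match
ii → match
iii → match
iv → match
v → match
vi → match
vii → no match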